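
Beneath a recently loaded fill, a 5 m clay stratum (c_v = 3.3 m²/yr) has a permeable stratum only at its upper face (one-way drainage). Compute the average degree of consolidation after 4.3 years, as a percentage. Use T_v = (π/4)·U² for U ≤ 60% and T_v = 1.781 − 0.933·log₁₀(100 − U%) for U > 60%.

Drainage path length: H_d = H = 5 m (single drainage).
T_v = c_v·t/H_d² = 3.3×4.3/5² = 0.5676.
T_v = 0.5676 corresponds to the U > 60% branch:
U = 1 − 10^((1.781 − T_v)/0.933)/100 = 0.8002

U ≈ 80 %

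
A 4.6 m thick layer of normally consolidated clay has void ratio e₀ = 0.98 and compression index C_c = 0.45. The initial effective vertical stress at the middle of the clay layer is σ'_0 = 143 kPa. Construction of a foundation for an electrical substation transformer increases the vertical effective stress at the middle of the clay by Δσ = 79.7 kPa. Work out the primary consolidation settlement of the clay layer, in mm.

S_c ≈ 201 mm

Final effective stress: σ'_f = σ'_0 + Δσ = 143 + 79.7 = 222.7 kPa.
Normally consolidated clay, so the full stress increment lies on the virgin compression line:
S_c = C_c·H/(1+e₀)·log₁₀(σ'_f/σ'_0) = 0.45×4.6/(1+0.98)×log₁₀(222.7/143)
    = 1.0455 × 0.19238 = 0.2011 m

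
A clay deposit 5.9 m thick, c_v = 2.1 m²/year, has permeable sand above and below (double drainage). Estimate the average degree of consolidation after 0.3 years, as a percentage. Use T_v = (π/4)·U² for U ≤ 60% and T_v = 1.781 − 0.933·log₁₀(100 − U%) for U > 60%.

Drainage path length: H_d = H/2 = 2.95 m (double drainage).
T_v = c_v·t/H_d² = 2.1×0.3/2.95² = 0.072393.
T_v = 0.072393 corresponds to the U ≤ 60% branch:
U = √(4T_v/π) = 0.3036

U ≈ 30.4 %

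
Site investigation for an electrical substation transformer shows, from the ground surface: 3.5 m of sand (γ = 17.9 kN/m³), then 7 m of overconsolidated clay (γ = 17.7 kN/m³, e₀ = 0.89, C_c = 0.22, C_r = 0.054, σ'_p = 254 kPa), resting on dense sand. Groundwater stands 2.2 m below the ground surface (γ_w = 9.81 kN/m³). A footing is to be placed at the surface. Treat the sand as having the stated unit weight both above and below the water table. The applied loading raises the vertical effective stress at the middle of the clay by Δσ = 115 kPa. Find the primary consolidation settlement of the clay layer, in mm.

Mid-depth of clay below the ground surface: z = 3.5 + 7/2 = 7 m.
Total vertical stress at mid-clay: σ_v = 17.9×3.5 + 17.7×3.5 = 124.6 kPa.
Pore pressure: u = 9.81×(7 − 2.2) = 47.088 kPa.
Initial effective stress: σ'_0 = σ_v − u = 124.6 − 47.088 = 77.512 kPa.
Final effective stress: σ'_f = 77.512 + 115 = 192.51 kPa.
σ'_f = 192.51 ≤ σ'_p = 254 kPa, so the clay remains overconsolidated and only the recompression index applies:
S_c = C_r·H/(1+e₀)·log₁₀(σ'_f/σ'_0) = 0.054×7/1.89×log₁₀(192.51/77.512)
    = 0.2 × 0.39508 = 0.07902 m

S_c ≈ 79 mm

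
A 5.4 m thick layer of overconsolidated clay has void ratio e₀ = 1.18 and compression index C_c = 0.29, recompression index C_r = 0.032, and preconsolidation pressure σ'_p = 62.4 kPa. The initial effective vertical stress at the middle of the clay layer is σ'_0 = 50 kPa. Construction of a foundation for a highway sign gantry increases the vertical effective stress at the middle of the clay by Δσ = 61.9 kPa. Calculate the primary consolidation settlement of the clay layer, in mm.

Final effective stress: σ'_f = 50 + 61.9 = 111.9 kPa.
σ'_f = 111.9 > σ'_p = 62.4 kPa, so the stress path crosses the preconsolidation pressure — recompression up to σ'_p, then virgin compression beyond:
S_c = H/(1+e₀)·[C_r·log₁₀(σ'_p/σ'_0) + C_c·log₁₀(σ'_f/σ'_p)]
    = 5.4/2.18 × [0.032×log₁₀(62.4/50) + 0.29×log₁₀(111.9/62.4)]
    = 2.4771 × [0.0030789 + 0.073557] = 0.1898 m

S_c ≈ 190 mm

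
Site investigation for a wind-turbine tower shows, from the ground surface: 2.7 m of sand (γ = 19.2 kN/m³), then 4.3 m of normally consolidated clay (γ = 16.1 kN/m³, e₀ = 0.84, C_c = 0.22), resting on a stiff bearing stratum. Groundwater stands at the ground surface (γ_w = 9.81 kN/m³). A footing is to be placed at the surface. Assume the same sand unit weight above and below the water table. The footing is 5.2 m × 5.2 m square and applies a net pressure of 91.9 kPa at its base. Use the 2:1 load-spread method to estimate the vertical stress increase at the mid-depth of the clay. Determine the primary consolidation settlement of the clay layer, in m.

Mid-depth of clay below the ground surface: z = 2.7 + 4.3/2 = 4.85 m.
Total vertical stress at mid-clay: σ_v = 19.2×2.7 + 16.1×2.15 = 86.455 kPa.
Pore pressure: u = 9.81×(4.85 − 0) = 47.578 kPa.
Initial effective stress: σ'_0 = σ_v − u = 86.455 − 47.578 = 38.877 kPa.
Stress increase at mid-clay by the 2:1 spreading method:
Δσ = qBL/((B+z)(L+z)) = 91.9×5.2×5.2/((5.2+4.85)(5.2+4.85)) = 24.603 kPa
Final effective stress: σ'_f = σ'_0 + Δσ = 38.877 + 24.603 = 63.48 kPa.
Normally consolidated clay, so the full stress increment lies on the virgin compression line:
S_c = C_c·H/(1+e₀)·log₁₀(σ'_f/σ'_0) = 0.22×4.3/(1+0.84)×log₁₀(63.48/38.877)
    = 0.51413 × 0.21294 = 0.1095 m

S_c ≈ 0.109 m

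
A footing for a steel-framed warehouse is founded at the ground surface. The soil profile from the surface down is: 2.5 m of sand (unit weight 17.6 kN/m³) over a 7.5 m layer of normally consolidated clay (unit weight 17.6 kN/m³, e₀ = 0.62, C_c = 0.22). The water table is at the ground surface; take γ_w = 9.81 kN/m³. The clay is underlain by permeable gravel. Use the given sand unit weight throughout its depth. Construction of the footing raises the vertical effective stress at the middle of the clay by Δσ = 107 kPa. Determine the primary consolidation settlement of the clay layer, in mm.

S_c ≈ 514 mm

Mid-depth of clay below the ground surface: z = 2.5 + 7.5/2 = 6.25 m.
Total vertical stress at mid-clay: σ_v = 17.6×2.5 + 17.6×3.75 = 110 kPa.
Pore pressure: u = 9.81×(6.25 − 0) = 61.312 kPa.
Initial effective stress: σ'_0 = σ_v − u = 110 − 61.312 = 48.688 kPa.
Final effective stress: σ'_f = σ'_0 + Δσ = 48.688 + 107 = 155.69 kPa.
Normally consolidated clay, so the full stress increment lies on the virgin compression line:
S_c = C_c·H/(1+e₀)·log₁₀(σ'_f/σ'_0) = 0.22×7.5/(1+0.62)×log₁₀(155.69/48.688)
    = 1.0185 × 0.50484 = 0.5142 m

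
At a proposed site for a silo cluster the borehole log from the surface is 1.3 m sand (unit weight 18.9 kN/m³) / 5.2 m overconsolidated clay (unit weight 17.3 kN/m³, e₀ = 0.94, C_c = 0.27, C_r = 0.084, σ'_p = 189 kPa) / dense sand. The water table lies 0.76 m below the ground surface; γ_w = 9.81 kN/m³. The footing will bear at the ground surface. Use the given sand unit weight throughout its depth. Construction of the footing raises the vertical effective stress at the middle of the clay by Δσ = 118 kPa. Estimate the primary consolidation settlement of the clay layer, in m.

S_c ≈ 0.137 m

Mid-depth of clay below the ground surface: z = 1.3 + 5.2/2 = 3.9 m.
Total vertical stress at mid-clay: σ_v = 18.9×1.3 + 17.3×2.6 = 69.55 kPa.
Pore pressure: u = 9.81×(3.9 − 0.76) = 30.803 kPa.
Initial effective stress: σ'_0 = σ_v − u = 69.55 − 30.803 = 38.747 kPa.
Final effective stress: σ'_f = 38.747 + 118 = 156.75 kPa.
σ'_f = 156.75 ≤ σ'_p = 189 kPa, so the clay remains overconsolidated and only the recompression index applies:
S_c = C_r·H/(1+e₀)·log₁₀(σ'_f/σ'_0) = 0.084×5.2/1.94×log₁₀(156.75/38.747)
    = 0.22515 × 0.60697 = 0.1367 m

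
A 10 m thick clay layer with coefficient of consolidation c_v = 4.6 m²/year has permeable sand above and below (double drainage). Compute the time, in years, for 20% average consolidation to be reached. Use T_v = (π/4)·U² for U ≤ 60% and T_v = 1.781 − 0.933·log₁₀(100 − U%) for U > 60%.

t ≈ 0.171 years

Drainage path length: H_d = H/2 = 5 m (double drainage).
U ≤ 60%: T_v = (π/4)·U² = (π/4)×0.2² = 0.031416.
t = T_v·H_d²/c_v = 0.031416×5²/4.6 = 0.1707 years.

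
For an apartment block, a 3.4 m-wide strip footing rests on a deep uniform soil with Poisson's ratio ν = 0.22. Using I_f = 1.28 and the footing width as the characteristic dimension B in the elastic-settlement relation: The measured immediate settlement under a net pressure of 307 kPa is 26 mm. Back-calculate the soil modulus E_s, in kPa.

S_e = q·B·(1−ν²)/E_s · I_f  ⇒  E_s = q·B·(1−ν²)·I_f / S_e.
E_s = 307 × 3.4 × 0.9516 × 1.28 / 0.026 = 48900 kPa

E_s ≈ 48900 kPa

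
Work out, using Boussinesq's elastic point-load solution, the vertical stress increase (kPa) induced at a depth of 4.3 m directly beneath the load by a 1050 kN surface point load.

Δσ_z ≈ 27.1 kPa

Boussinesq vertical stress below a point load on an elastic half-space:
Δσ_z = 3P/(2πz²) · [1 + (r/z)²]^(−5/2)
r/z = 0/4.3 = 0; [1+(r/z)²]^(−5/2) = 1.
Δσ_z = 3×1050/(2π×4.3²) × 1 = 27.114 × 1 = 27.11 kPa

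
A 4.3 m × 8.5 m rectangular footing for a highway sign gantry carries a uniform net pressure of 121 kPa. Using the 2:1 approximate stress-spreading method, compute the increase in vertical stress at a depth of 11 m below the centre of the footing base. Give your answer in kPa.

Δσ_z ≈ 14.8 kPa

By the 2:1 method the load spreads at 1 horizontal : 2 vertical, so at depth z the loaded area has grown by z in each plan dimension:
Δσ = qBL/((B+z)(L+z)) = 121×4.3×8.5/((4.3+11)(8.5+11)) = 14.823 kPa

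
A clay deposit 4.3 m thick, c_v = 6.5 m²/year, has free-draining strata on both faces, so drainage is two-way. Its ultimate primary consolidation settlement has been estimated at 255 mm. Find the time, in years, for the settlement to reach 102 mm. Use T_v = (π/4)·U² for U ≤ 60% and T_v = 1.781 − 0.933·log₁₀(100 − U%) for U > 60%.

t ≈ 0.0894 years

Drainage path length: H_d = H/2 = 2.15 m (double drainage).
U = S(t)/S_ult = 102/255 = 0.4.
U ≤ 60%: T_v = (π/4)·U² = (π/4)×0.4² = 0.12566.
t = T_v·H_d²/c_v = 0.12566×2.15²/6.5 = 0.08936 years.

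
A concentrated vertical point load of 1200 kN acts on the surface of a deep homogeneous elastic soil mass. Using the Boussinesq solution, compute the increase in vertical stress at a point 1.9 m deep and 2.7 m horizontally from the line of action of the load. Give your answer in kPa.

Δσ_z ≈ 10 kPa

Boussinesq vertical stress below a point load on an elastic half-space:
Δσ_z = 3P/(2πz²) · [1 + (r/z)²]^(−5/2)
r/z = 2.7/1.9 = 1.4211; [1+(r/z)²]^(−5/2) = 0.063125.
Δσ_z = 3×1200/(2π×1.9²) × 0.063125 = 158.71 × 0.063125 = 10.02 kPa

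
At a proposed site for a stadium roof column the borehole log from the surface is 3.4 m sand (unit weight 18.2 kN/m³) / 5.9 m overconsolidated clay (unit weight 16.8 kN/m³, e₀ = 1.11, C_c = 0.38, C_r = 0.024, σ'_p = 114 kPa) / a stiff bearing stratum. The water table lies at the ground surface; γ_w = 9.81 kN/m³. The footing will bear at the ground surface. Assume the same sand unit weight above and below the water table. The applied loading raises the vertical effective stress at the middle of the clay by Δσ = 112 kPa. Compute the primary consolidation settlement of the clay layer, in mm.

S_c ≈ 184 mm

Mid-depth of clay below the ground surface: z = 3.4 + 5.9/2 = 6.35 m.
Total vertical stress at mid-clay: σ_v = 18.2×3.4 + 16.8×2.95 = 111.44 kPa.
Pore pressure: u = 9.81×(6.35 − 0) = 62.294 kPa.
Initial effective stress: σ'_0 = σ_v − u = 111.44 − 62.294 = 49.146 kPa.
Final effective stress: σ'_f = 49.146 + 112 = 161.15 kPa.
σ'_f = 161.15 > σ'_p = 114 kPa, so the stress path crosses the preconsolidation pressure — recompression up to σ'_p, then virgin compression beyond:
S_c = H/(1+e₀)·[C_r·log₁₀(σ'_p/σ'_0) + C_c·log₁₀(σ'_f/σ'_p)]
    = 5.9/2.11 × [0.024×log₁₀(114/49.146) + 0.38×log₁₀(161.15/114)]
    = 2.7962 × [0.00877 + 0.057124] = 0.1843 m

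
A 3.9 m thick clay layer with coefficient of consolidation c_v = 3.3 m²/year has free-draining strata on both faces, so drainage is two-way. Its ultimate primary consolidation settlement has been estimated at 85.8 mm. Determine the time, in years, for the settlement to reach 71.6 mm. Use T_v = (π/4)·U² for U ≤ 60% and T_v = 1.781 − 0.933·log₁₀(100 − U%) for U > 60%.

Drainage path length: H_d = H/2 = 1.95 m (double drainage).
U = S(t)/S_ult = 71.6/85.8 = 0.8345.
U > 60%: T_v = 1.781 − 0.933·log₁₀(100 − 83.45) = 0.64386.
t = T_v·H_d²/c_v = 0.64386×1.95²/3.3 = 0.7419 years.

t ≈ 0.742 years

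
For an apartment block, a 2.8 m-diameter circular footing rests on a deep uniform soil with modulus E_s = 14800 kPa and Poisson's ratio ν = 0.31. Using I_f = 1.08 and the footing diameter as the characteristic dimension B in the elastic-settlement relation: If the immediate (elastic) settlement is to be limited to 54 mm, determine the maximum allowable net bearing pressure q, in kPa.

S_e = q·B·(1−ν²)/E_s · I_f  ⇒  q = S_e·E_s / (B·(1−ν²)·I_f).
q = 0.054 × 14800 / (2.8 × 0.9039 × 1.08) = 292.4 kPa

q ≈ 292 kPa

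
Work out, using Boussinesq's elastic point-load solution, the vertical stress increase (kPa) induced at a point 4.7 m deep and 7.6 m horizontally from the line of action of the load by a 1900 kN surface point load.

Δσ_z ≈ 1.65 kPa

Boussinesq vertical stress below a point load on an elastic half-space:
Δσ_z = 3P/(2πz²) · [1 + (r/z)²]^(−5/2)
r/z = 7.6/4.7 = 1.617; [1+(r/z)²]^(−5/2) = 0.040253.
Δσ_z = 3×1900/(2π×4.7²) × 0.040253 = 41.068 × 0.040253 = 1.653 kPa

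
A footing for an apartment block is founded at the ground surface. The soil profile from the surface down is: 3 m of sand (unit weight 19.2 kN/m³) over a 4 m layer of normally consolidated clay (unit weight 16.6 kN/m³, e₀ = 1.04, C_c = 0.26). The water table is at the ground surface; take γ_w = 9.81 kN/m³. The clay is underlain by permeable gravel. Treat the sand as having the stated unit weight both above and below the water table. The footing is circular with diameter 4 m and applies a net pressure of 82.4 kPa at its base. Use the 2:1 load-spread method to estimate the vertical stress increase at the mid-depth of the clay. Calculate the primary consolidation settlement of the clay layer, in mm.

Mid-depth of clay below the ground surface: z = 3 + 4/2 = 5 m.
Total vertical stress at mid-clay: σ_v = 19.2×3 + 16.6×2 = 90.8 kPa.
Pore pressure: u = 9.81×(5 − 0) = 49.05 kPa.
Initial effective stress: σ'_0 = σ_v − u = 90.8 − 49.05 = 41.75 kPa.
Stress increase at mid-clay by the 2:1 spreading method:
Δσ ≈ qD²/(D+z)² = 82.4×4²/(4+5)² = 16.277 kPa
Final effective stress: σ'_f = σ'_0 + Δσ = 41.75 + 16.277 = 58.027 kPa.
Normally consolidated clay, so the full stress increment lies on the virgin compression line:
S_c = C_c·H/(1+e₀)·log₁₀(σ'_f/σ'_0) = 0.26×4/(1+1.04)×log₁₀(58.027/41.75)
    = 0.5098 × 0.14297 = 0.07289 m

S_c ≈ 72.9 mm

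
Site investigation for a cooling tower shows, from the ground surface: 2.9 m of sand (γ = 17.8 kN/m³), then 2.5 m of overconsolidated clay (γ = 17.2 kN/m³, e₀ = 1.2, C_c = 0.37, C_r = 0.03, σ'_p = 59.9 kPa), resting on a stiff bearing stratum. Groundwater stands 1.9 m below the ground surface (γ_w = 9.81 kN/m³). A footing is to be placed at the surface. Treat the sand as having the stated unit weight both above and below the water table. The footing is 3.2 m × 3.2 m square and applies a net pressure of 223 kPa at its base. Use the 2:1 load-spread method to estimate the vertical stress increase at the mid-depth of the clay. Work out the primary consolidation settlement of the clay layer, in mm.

S_c ≈ 83.3 mm

Mid-depth of clay below the ground surface: z = 2.9 + 2.5/2 = 4.15 m.
Total vertical stress at mid-clay: σ_v = 17.8×2.9 + 17.2×1.25 = 73.12 kPa.
Pore pressure: u = 9.81×(4.15 − 1.9) = 22.073 kPa.
Initial effective stress: σ'_0 = σ_v − u = 73.12 − 22.073 = 51.047 kPa.
Stress increase at mid-clay by the 2:1 spreading method:
Δσ = qBL/((B+z)(L+z)) = 223×3.2×3.2/((3.2+4.15)(3.2+4.15)) = 42.27 kPa
Final effective stress: σ'_f = 51.047 + 42.27 = 93.317 kPa.
σ'_f = 93.317 > σ'_p = 59.9 kPa, so the stress path crosses the preconsolidation pressure — recompression up to σ'_p, then virgin compression beyond:
S_c = H/(1+e₀)·[C_r·log₁₀(σ'_p/σ'_0) + C_c·log₁₀(σ'_f/σ'_p)]
    = 2.5/2.2 × [0.03×log₁₀(59.9/51.047) + 0.37×log₁₀(93.317/59.9)]
    = 1.1364 × [0.0020837 + 0.071238] = 0.08332 m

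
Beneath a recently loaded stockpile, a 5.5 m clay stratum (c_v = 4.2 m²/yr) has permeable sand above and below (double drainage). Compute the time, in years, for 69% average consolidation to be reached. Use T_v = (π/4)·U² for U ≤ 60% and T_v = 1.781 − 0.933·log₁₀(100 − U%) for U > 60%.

t ≈ 0.701 years

Drainage path length: H_d = H/2 = 2.75 m (double drainage).
U > 60%: T_v = 1.781 − 0.933·log₁₀(100 − 69) = 0.38956.
t = T_v·H_d²/c_v = 0.38956×2.75²/4.2 = 0.7014 years.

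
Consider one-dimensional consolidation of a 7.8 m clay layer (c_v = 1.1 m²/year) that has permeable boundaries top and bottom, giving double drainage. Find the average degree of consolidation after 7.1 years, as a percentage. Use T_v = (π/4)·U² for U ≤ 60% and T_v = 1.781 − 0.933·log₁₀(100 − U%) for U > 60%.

Drainage path length: H_d = H/2 = 3.9 m (double drainage).
T_v = c_v·t/H_d² = 1.1×7.1/3.9² = 0.51348.
T_v = 0.51348 corresponds to the U > 60% branch:
U = 1 − 10^((1.781 − T_v)/0.933)/100 = 0.7717

U ≈ 77.2 %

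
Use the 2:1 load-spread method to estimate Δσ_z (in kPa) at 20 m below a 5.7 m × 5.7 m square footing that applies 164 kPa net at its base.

Δσ_z ≈ 8.07 kPa

By the 2:1 method the load spreads at 1 horizontal : 2 vertical, so at depth z the loaded area has grown by z in each plan dimension:
Δσ = qBL/((B+z)(L+z)) = 164×5.7×5.7/((5.7+20)(5.7+20)) = 8.0673 kPa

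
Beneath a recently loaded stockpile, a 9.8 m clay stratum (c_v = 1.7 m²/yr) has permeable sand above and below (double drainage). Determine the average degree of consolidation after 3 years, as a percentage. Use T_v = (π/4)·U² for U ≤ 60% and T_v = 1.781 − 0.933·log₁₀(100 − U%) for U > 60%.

U ≈ 52 %

Drainage path length: H_d = H/2 = 4.9 m (double drainage).
T_v = c_v·t/H_d² = 1.7×3/4.9² = 0.21241.
T_v = 0.21241 corresponds to the U ≤ 60% branch:
U = √(4T_v/π) = 0.52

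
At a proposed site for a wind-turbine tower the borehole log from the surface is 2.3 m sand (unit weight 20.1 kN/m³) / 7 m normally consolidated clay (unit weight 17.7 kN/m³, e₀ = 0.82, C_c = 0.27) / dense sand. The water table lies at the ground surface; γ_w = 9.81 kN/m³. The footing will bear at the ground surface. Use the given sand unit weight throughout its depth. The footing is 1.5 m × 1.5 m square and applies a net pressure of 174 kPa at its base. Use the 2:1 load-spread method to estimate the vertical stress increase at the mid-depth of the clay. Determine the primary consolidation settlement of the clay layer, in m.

S_c ≈ 0.0604 m

Mid-depth of clay below the ground surface: z = 2.3 + 7/2 = 5.8 m.
Total vertical stress at mid-clay: σ_v = 20.1×2.3 + 17.7×3.5 = 108.18 kPa.
Pore pressure: u = 9.81×(5.8 − 0) = 56.898 kPa.
Initial effective stress: σ'_0 = σ_v − u = 108.18 − 56.898 = 51.282 kPa.
Stress increase at mid-clay by the 2:1 spreading method:
Δσ = qBL/((B+z)(L+z)) = 174×1.5×1.5/((1.5+5.8)(1.5+5.8)) = 7.3466 kPa
Final effective stress: σ'_f = σ'_0 + Δσ = 51.282 + 7.3466 = 58.629 kPa.
Normally consolidated clay, so the full stress increment lies on the virgin compression line:
S_c = C_c·H/(1+e₀)·log₁₀(σ'_f/σ'_0) = 0.27×7/(1+0.82)×log₁₀(58.629/51.282)
    = 1.0385 × 0.058148 = 0.06039 m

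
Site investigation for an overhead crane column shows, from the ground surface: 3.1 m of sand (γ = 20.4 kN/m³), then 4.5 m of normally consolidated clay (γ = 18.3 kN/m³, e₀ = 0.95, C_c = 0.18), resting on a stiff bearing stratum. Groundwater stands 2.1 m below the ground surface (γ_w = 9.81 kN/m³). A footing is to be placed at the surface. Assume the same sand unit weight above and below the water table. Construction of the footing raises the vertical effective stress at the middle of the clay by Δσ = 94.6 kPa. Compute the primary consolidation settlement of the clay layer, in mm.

S_c ≈ 151 mm

Mid-depth of clay below the ground surface: z = 3.1 + 4.5/2 = 5.35 m.
Total vertical stress at mid-clay: σ_v = 20.4×3.1 + 18.3×2.25 = 104.41 kPa.
Pore pressure: u = 9.81×(5.35 − 2.1) = 31.883 kPa.
Initial effective stress: σ'_0 = σ_v − u = 104.41 − 31.883 = 72.527 kPa.
Final effective stress: σ'_f = σ'_0 + Δσ = 72.527 + 94.6 = 167.13 kPa.
Normally consolidated clay, so the full stress increment lies on the virgin compression line:
S_c = C_c·H/(1+e₀)·log₁₀(σ'_f/σ'_0) = 0.18×4.5/(1+0.95)×log₁₀(167.13/72.527)
    = 0.41538 × 0.36255 = 0.1506 m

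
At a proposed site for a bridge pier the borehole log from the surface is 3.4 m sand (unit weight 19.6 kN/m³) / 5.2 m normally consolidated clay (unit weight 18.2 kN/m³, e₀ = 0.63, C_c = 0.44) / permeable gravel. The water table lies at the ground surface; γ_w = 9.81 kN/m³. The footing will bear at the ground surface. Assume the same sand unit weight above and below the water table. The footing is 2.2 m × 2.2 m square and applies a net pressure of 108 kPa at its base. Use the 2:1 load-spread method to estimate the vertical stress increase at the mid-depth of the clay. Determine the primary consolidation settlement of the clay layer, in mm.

Mid-depth of clay below the ground surface: z = 3.4 + 5.2/2 = 6 m.
Total vertical stress at mid-clay: σ_v = 19.6×3.4 + 18.2×2.6 = 113.96 kPa.
Pore pressure: u = 9.81×(6 − 0) = 58.86 kPa.
Initial effective stress: σ'_0 = σ_v − u = 113.96 − 58.86 = 55.1 kPa.
Stress increase at mid-clay by the 2:1 spreading method:
Δσ = qBL/((B+z)(L+z)) = 108×2.2×2.2/((2.2+6)(2.2+6)) = 7.7739 kPa
Final effective stress: σ'_f = σ'_0 + Δσ = 55.1 + 7.7739 = 62.874 kPa.
Normally consolidated clay, so the full stress increment lies on the virgin compression line:
S_c = C_c·H/(1+e₀)·log₁₀(σ'_f/σ'_0) = 0.44×5.2/(1+0.63)×log₁₀(62.874/55.1)
    = 1.4037 × 0.057319 = 0.08046 m

S_c ≈ 80.5 mm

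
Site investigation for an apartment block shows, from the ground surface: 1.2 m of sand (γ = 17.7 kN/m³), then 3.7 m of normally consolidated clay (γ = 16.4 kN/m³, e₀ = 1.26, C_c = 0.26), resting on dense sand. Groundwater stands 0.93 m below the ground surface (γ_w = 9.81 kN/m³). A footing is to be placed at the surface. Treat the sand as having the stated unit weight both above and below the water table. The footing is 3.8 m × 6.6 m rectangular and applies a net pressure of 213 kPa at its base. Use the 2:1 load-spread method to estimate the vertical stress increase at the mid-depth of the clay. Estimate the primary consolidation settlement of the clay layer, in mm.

Mid-depth of clay below the ground surface: z = 1.2 + 3.7/2 = 3.05 m.
Total vertical stress at mid-clay: σ_v = 17.7×1.2 + 16.4×1.85 = 51.58 kPa.
Pore pressure: u = 9.81×(3.05 − 0.93) = 20.797 kPa.
Initial effective stress: σ'_0 = σ_v − u = 51.58 − 20.797 = 30.783 kPa.
Stress increase at mid-clay by the 2:1 spreading method:
Δσ = qBL/((B+z)(L+z)) = 213×3.8×6.6/((3.8+3.05)(6.6+3.05)) = 80.814 kPa
Final effective stress: σ'_f = σ'_0 + Δσ = 30.783 + 80.814 = 111.6 kPa.
Normally consolidated clay, so the full stress increment lies on the virgin compression line:
S_c = C_c·H/(1+e₀)·log₁₀(σ'_f/σ'_0) = 0.26×3.7/(1+1.26)×log₁₀(111.6/30.783)
    = 0.42566 × 0.55935 = 0.2381 m

S_c ≈ 238 mm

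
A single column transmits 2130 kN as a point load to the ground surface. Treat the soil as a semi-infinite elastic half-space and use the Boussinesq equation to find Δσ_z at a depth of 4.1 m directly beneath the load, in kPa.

Δσ_z ≈ 60.5 kPa

Boussinesq vertical stress below a point load on an elastic half-space:
Δσ_z = 3P/(2πz²) · [1 + (r/z)²]^(−5/2)
r/z = 0/4.1 = 0; [1+(r/z)²]^(−5/2) = 1.
Δσ_z = 3×2130/(2π×4.1²) × 1 = 60.5 × 1 = 60.5 kPa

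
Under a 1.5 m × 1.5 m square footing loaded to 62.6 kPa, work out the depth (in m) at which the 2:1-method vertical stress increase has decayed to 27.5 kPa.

z ≈ 0.763 m

2:1 spreading — at depth z the loaded area has grown by z in each plan dimension:
qB²/(B+z)² = Δσ_z ⇒ z = B(√(q/Δσ_z) − 1) = 1.5×(√(62.6/27.5) − 1) = 0.7631 m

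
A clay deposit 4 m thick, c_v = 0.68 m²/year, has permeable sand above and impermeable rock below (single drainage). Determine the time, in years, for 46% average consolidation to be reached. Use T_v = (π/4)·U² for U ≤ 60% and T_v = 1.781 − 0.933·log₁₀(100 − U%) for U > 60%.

Drainage path length: H_d = H = 4 m (single drainage).
U ≤ 60%: T_v = (π/4)·U² = (π/4)×0.46² = 0.16619.
t = T_v·H_d²/c_v = 0.16619×4²/0.68 = 3.91 years.

t ≈ 3.91 years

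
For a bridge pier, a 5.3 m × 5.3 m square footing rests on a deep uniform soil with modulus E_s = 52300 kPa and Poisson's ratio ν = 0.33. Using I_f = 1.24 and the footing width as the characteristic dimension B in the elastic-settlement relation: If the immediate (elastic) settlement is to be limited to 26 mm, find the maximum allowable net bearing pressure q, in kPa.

S_e = q·B·(1−ν²)/E_s · I_f  ⇒  q = S_e·E_s / (B·(1−ν²)·I_f).
q = 0.026 × 52300 / (5.3 × 0.8911 × 1.24) = 232.2 kPa

q ≈ 232 kPa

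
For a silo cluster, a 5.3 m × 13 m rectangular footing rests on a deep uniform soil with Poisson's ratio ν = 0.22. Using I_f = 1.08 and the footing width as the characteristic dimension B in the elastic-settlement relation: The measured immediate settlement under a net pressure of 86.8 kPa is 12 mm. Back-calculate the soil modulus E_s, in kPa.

E_s ≈ 39400 kPa

S_e = q·B·(1−ν²)/E_s · I_f  ⇒  E_s = q·B·(1−ν²)·I_f / S_e.
E_s = 86.8 × 5.3 × 0.9516 × 1.08 / 0.012 = 39400 kPa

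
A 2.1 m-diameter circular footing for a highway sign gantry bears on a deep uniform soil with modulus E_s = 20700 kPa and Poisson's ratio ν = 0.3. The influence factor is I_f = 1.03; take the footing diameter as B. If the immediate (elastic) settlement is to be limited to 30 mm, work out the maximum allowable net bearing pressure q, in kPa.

S_e = q·B·(1−ν²)/E_s · I_f  ⇒  q = S_e·E_s / (B·(1−ν²)·I_f).
q = 0.03 × 20700 / (2.1 × 0.91 × 1.03) = 315.5 kPa

q ≈ 315 kPa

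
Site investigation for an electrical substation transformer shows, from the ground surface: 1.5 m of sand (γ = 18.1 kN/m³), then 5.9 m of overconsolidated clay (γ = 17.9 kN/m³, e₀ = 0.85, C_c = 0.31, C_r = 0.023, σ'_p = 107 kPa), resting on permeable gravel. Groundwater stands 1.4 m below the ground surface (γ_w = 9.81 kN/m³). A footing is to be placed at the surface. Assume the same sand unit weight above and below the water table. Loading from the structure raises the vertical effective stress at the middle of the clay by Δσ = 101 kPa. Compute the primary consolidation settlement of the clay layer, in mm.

S_c ≈ 172 mm

Mid-depth of clay below the ground surface: z = 1.5 + 5.9/2 = 4.45 m.
Total vertical stress at mid-clay: σ_v = 18.1×1.5 + 17.9×2.95 = 79.955 kPa.
Pore pressure: u = 9.81×(4.45 − 1.4) = 29.921 kPa.
Initial effective stress: σ'_0 = σ_v − u = 79.955 − 29.921 = 50.034 kPa.
Final effective stress: σ'_f = 50.034 + 101 = 151.03 kPa.
σ'_f = 151.03 > σ'_p = 107 kPa, so the stress path crosses the preconsolidation pressure — recompression up to σ'_p, then virgin compression beyond:
S_c = H/(1+e₀)·[C_r·log₁₀(σ'_p/σ'_0) + C_c·log₁₀(σ'_f/σ'_p)]
    = 5.9/1.85 × [0.023×log₁₀(107/50.034) + 0.31×log₁₀(151.03/107)]
    = 3.1892 × [0.0075927 + 0.046401] = 0.1722 m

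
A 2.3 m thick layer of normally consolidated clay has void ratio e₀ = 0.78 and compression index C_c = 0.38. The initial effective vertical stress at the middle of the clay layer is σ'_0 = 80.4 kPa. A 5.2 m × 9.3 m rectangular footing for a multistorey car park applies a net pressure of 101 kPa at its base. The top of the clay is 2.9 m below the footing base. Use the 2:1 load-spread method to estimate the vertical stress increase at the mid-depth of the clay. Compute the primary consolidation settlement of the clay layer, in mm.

S_c ≈ 85.3 mm

Mid-depth of clay below the footing base: z = 2.9 + 2.3/2 = 4.05 m.
Stress increase at mid-clay by the 2:1 spreading method:
Δσ = qBL/((B+z)(L+z)) = 101×5.2×9.3/((5.2+4.05)(9.3+4.05)) = 39.553 kPa
Final effective stress: σ'_f = σ'_0 + Δσ = 80.4 + 39.553 = 119.95 kPa.
Normally consolidated clay, so the full stress increment lies on the virgin compression line:
S_c = C_c·H/(1+e₀)·log₁₀(σ'_f/σ'_0) = 0.38×2.3/(1+0.78)×log₁₀(119.95/80.4)
    = 0.49101 × 0.17374 = 0.08531 m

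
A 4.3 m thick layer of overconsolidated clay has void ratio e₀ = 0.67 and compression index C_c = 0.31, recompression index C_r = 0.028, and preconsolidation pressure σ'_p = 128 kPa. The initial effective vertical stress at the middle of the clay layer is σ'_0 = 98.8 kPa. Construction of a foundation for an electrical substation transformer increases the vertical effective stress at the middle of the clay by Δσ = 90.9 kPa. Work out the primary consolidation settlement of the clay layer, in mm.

S_c ≈ 144 mm

Final effective stress: σ'_f = 98.8 + 90.9 = 189.7 kPa.
σ'_f = 189.7 > σ'_p = 128 kPa, so the stress path crosses the preconsolidation pressure — recompression up to σ'_p, then virgin compression beyond:
S_c = H/(1+e₀)·[C_r·log₁₀(σ'_p/σ'_0) + C_c·log₁₀(σ'_f/σ'_p)]
    = 4.3/1.67 × [0.028×log₁₀(128/98.8) + 0.31×log₁₀(189.7/128)]
    = 2.5749 × [0.0031487 + 0.052966] = 0.1445 m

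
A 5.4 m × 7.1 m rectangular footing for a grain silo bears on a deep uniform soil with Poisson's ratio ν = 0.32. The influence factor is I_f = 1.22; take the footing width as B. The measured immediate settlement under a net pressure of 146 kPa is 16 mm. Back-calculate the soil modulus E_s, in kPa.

S_e = q·B·(1−ν²)/E_s · I_f  ⇒  E_s = q·B·(1−ν²)·I_f / S_e.
E_s = 146 × 5.4 × 0.8976 × 1.22 / 0.016 = 53960 kPa

E_s ≈ 54000 kPa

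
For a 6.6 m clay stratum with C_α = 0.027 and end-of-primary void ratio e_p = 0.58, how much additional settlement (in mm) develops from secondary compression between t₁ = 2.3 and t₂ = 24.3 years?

S_s ≈ 115 mm

Secondary compression: S_s = C_α·H/(1+e_p)·log₁₀(t₂/t₁)
S_s = 0.027×6.6/(1+0.58)×log₁₀(24.3/2.3)
    = 0.1128 × 1.024 = 0.1155 m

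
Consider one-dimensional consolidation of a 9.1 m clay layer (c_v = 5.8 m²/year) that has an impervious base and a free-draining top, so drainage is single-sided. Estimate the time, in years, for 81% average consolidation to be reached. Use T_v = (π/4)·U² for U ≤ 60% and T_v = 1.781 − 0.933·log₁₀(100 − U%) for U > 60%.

t ≈ 8.39 years

Drainage path length: H_d = H = 9.1 m (single drainage).
U > 60%: T_v = 1.781 − 0.933·log₁₀(100 − 81) = 0.58792.
t = T_v·H_d²/c_v = 0.58792×9.1²/5.8 = 8.394 years.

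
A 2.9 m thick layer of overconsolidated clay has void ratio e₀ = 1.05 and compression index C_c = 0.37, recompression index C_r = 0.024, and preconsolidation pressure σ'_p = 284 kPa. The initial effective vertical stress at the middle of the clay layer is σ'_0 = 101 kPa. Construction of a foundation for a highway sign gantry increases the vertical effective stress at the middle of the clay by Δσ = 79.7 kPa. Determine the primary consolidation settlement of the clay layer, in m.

Final effective stress: σ'_f = 101 + 79.7 = 180.7 kPa.
σ'_f = 180.7 ≤ σ'_p = 284 kPa, so the clay remains overconsolidated and only the recompression index applies:
S_c = C_r·H/(1+e₀)·log₁₀(σ'_f/σ'_0) = 0.024×2.9/2.05×log₁₀(180.7/101)
    = 0.03395 × 0.25264 = 0.008577 m

S_c ≈ 0.00858 m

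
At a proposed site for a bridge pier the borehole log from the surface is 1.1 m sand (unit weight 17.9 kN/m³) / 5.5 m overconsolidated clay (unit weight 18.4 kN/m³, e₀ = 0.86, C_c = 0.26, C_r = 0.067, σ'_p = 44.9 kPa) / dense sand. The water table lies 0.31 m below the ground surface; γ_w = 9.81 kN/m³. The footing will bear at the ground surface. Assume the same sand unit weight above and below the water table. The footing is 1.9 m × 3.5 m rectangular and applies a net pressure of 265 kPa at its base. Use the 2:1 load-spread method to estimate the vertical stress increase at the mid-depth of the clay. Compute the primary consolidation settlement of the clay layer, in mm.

Mid-depth of clay below the ground surface: z = 1.1 + 5.5/2 = 3.85 m.
Total vertical stress at mid-clay: σ_v = 17.9×1.1 + 18.4×2.75 = 70.29 kPa.
Pore pressure: u = 9.81×(3.85 − 0.31) = 34.727 kPa.
Initial effective stress: σ'_0 = σ_v − u = 70.29 − 34.727 = 35.563 kPa.
Stress increase at mid-clay by the 2:1 spreading method:
Δσ = qBL/((B+z)(L+z)) = 265×1.9×3.5/((1.9+3.85)(3.5+3.85)) = 41.698 kPa
Final effective stress: σ'_f = 35.563 + 41.698 = 77.261 kPa.
σ'_f = 77.261 > σ'_p = 44.9 kPa, so the stress path crosses the preconsolidation pressure — recompression up to σ'_p, then virgin compression beyond:
S_c = H/(1+e₀)·[C_r·log₁₀(σ'_p/σ'_0) + C_c·log₁₀(σ'_f/σ'_p)]
    = 5.5/1.86 × [0.067×log₁₀(44.9/35.563) + 0.26×log₁₀(77.261/44.9)]
    = 2.957 × [0.0067836 + 0.061286] = 0.2013 m

S_c ≈ 201 mm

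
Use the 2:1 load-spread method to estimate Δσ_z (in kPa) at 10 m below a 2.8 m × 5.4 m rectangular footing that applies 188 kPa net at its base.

Δσ_z ≈ 14.4 kPa

By the 2:1 method the load spreads at 1 horizontal : 2 vertical, so at depth z the loaded area has grown by z in each plan dimension:
Δσ = qBL/((B+z)(L+z)) = 188×2.8×5.4/((2.8+10)(5.4+10)) = 14.42 kPa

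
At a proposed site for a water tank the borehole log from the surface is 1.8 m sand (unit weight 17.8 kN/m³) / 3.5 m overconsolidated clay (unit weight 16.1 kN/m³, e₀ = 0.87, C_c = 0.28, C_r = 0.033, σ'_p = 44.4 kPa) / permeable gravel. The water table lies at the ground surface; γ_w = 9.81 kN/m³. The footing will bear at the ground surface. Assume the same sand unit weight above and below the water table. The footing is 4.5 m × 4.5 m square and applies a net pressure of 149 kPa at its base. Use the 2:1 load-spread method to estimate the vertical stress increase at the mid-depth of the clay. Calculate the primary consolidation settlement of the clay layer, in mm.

Mid-depth of clay below the ground surface: z = 1.8 + 3.5/2 = 3.55 m.
Total vertical stress at mid-clay: σ_v = 17.8×1.8 + 16.1×1.75 = 60.215 kPa.
Pore pressure: u = 9.81×(3.55 − 0) = 34.825 kPa.
Initial effective stress: σ'_0 = σ_v − u = 60.215 − 34.825 = 25.39 kPa.
Stress increase at mid-clay by the 2:1 spreading method:
Δσ = qBL/((B+z)(L+z)) = 149×4.5×4.5/((4.5+3.55)(4.5+3.55)) = 46.561 kPa
Final effective stress: σ'_f = 25.39 + 46.561 = 71.951 kPa.
σ'_f = 71.951 > σ'_p = 44.4 kPa, so the stress path crosses the preconsolidation pressure — recompression up to σ'_p, then virgin compression beyond:
S_c = H/(1+e₀)·[C_r·log₁₀(σ'_p/σ'_0) + C_c·log₁₀(σ'_f/σ'_p)]
    = 3.5/1.87 × [0.033×log₁₀(44.4/25.39) + 0.28×log₁₀(71.951/44.4)]
    = 1.8717 × [0.0080098 + 0.058703] = 0.1249 m

S_c ≈ 125 mm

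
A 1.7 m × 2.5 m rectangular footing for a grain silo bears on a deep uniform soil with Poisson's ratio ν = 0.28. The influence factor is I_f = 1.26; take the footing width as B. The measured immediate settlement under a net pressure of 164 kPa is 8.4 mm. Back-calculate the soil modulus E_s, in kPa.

E_s ≈ 38500 kPa

S_e = q·B·(1−ν²)/E_s · I_f  ⇒  E_s = q·B·(1−ν²)·I_f / S_e.
E_s = 164 × 1.7 × 0.9216 × 1.26 / 0.0084 = 38540 kPa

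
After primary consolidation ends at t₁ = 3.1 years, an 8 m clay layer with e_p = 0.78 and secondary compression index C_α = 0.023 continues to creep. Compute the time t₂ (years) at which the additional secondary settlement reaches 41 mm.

S_s = C_α·H/(1+e_p)·log₁₀(t₂/t₁) ⇒ log₁₀(t₂/t₁) = S_s·(1+e_p)/(C_α·H).
log₁₀(t₂/t₁) = 0.041 × (1+0.78) / (0.023×8) = 0.3966
t₂ = t₁ × 10^0.3966 = 3.1 × 2.492 = 7.727 years

t₂ ≈ 7.73 years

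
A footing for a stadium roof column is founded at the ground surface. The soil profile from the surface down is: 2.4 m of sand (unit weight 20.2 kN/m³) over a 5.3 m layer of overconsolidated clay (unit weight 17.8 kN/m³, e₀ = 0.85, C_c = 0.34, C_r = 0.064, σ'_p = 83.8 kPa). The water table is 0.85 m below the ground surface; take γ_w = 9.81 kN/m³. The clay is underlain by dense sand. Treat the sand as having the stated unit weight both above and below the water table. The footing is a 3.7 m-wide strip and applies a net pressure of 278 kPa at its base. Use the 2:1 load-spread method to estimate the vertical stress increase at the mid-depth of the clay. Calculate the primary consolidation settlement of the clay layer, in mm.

S_c ≈ 339 mm

Mid-depth of clay below the ground surface: z = 2.4 + 5.3/2 = 5.05 m.
Total vertical stress at mid-clay: σ_v = 20.2×2.4 + 17.8×2.65 = 95.65 kPa.
Pore pressure: u = 9.81×(5.05 − 0.85) = 41.202 kPa.
Initial effective stress: σ'_0 = σ_v − u = 95.65 − 41.202 = 54.448 kPa.
Stress increase at mid-clay by the 2:1 spreading method:
Δσ = qB/(B+z) = 278×3.7/(3.7+5.05) = 117.55 kPa
Final effective stress: σ'_f = 54.448 + 117.55 = 172 kPa.
σ'_f = 172 > σ'_p = 83.8 kPa, so the stress path crosses the preconsolidation pressure — recompression up to σ'_p, then virgin compression beyond:
S_c = H/(1+e₀)·[C_r·log₁₀(σ'_p/σ'_0) + C_c·log₁₀(σ'_f/σ'_p)]
    = 5.3/1.85 × [0.064×log₁₀(83.8/54.448) + 0.34×log₁₀(172/83.8)]
    = 2.8649 × [0.011985 + 0.10618] = 0.3385 m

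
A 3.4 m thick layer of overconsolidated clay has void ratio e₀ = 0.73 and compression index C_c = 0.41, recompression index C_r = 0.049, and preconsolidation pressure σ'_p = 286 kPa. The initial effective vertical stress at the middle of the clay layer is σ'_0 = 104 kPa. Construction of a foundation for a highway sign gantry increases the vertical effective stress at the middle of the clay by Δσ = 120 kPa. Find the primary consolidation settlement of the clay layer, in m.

Final effective stress: σ'_f = 104 + 120 = 224 kPa.
σ'_f = 224 ≤ σ'_p = 286 kPa, so the clay remains overconsolidated and only the recompression index applies:
S_c = C_r·H/(1+e₀)·log₁₀(σ'_f/σ'_0) = 0.049×3.4/1.73×log₁₀(224/104)
    = 0.0963 × 0.33321 = 0.03209 m

S_c ≈ 0.0321 m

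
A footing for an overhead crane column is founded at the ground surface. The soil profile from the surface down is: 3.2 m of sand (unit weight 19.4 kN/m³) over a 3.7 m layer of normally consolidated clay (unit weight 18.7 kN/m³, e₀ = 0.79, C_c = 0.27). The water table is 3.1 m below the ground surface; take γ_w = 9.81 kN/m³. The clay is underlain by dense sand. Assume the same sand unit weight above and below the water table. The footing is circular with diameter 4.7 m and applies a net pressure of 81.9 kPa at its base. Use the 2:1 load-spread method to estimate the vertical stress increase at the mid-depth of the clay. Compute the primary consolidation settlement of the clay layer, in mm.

S_c ≈ 53.2 mm

Mid-depth of clay below the ground surface: z = 3.2 + 3.7/2 = 5.05 m.
Total vertical stress at mid-clay: σ_v = 19.4×3.2 + 18.7×1.85 = 96.675 kPa.
Pore pressure: u = 9.81×(5.05 − 3.1) = 19.13 kPa.
Initial effective stress: σ'_0 = σ_v − u = 96.675 − 19.13 = 77.545 kPa.
Stress increase at mid-clay by the 2:1 spreading method:
Δσ ≈ qD²/(D+z)² = 81.9×4.7²/(4.7+5.05)² = 19.031 kPa
Final effective stress: σ'_f = σ'_0 + Δσ = 77.545 + 19.031 = 96.576 kPa.
Normally consolidated clay, so the full stress increment lies on the virgin compression line:
S_c = C_c·H/(1+e₀)·log₁₀(σ'_f/σ'_0) = 0.27×3.7/(1+0.79)×log₁₀(96.576/77.545)
    = 0.5581 × 0.095315 = 0.0532 m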